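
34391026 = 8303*4142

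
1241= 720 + 521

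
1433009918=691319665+741690253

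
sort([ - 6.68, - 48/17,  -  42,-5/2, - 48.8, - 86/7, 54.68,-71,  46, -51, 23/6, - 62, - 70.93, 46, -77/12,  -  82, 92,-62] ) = [ - 82, -71,  -  70.93, - 62, - 62 , - 51, - 48.8, - 42, - 86/7, - 6.68,  -  77/12,-48/17, - 5/2, 23/6,  46, 46,54.68,92 ]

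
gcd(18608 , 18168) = 8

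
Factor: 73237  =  73237^1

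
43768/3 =14589 + 1/3 = 14589.33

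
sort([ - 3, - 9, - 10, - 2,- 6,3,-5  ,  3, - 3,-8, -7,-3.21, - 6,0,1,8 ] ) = [ - 10, - 9,-8, - 7, - 6,  -  6, - 5,  -  3.21, - 3 , - 3,-2, 0,1,3,3, 8 ]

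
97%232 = 97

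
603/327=201/109= 1.84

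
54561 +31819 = 86380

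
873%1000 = 873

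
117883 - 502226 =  - 384343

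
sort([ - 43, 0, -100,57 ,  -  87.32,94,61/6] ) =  [ - 100, - 87.32,-43 , 0, 61/6,57,94] 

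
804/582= 1 + 37/97 = 1.38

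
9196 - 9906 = - 710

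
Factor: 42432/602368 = 2^(-2)*3^1*17^1 * 181^( - 1) = 51/724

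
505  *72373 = 36548365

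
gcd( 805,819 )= 7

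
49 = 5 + 44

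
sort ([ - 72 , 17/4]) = [  -  72,  17/4]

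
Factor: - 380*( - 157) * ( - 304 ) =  - 2^6*5^1*19^2*157^1  =  - 18136640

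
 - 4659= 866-5525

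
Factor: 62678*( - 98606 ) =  - 6180426868 = -2^2*7^1*11^2*37^1 * 47^1*1049^1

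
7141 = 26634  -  19493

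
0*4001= 0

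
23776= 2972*8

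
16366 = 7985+8381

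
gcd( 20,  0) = 20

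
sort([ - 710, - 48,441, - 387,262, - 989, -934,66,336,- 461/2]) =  [ - 989, - 934, - 710, - 387, - 461/2, - 48,66,262, 336,441] 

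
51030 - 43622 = 7408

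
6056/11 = 550+6/11 =550.55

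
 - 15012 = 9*( - 1668)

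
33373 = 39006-5633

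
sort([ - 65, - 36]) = [ - 65, -36]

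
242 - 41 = 201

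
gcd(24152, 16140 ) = 4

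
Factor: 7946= 2^1*29^1*137^1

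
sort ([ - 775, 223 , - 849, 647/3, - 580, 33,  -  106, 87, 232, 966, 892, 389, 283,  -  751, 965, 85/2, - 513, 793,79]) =[  -  849,-775, - 751,  -  580, - 513, - 106, 33 , 85/2, 79,  87, 647/3, 223,232, 283,389, 793, 892,965, 966] 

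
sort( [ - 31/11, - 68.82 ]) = [ - 68.82, - 31/11]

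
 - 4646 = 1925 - 6571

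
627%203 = 18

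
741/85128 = 247/28376 = 0.01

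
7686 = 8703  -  1017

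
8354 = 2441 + 5913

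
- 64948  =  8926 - 73874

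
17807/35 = 17807/35 =508.77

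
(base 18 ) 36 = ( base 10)60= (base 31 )1t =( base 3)2020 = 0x3C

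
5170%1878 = 1414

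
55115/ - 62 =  - 889 + 3/62 = - 888.95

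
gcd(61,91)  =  1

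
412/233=1 + 179/233 = 1.77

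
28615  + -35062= -6447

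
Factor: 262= 2^1*131^1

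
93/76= 1 + 17/76 = 1.22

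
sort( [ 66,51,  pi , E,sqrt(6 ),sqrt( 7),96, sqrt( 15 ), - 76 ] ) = [ - 76, sqrt(6),sqrt (7 ), E, pi, sqrt( 15),51,66,96] 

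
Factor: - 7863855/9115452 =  - 2^(  -  2 )*3^( - 1 )*5^1*23^( - 1)*101^( -1)*109^( - 1 )*524257^1  =  - 2621285/3038484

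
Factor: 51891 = 3^1*7^2*353^1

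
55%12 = 7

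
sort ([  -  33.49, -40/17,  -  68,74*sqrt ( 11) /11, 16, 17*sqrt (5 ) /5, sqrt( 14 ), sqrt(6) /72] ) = [  -  68, - 33.49, - 40/17,sqrt( 6) /72,sqrt( 14), 17*sqrt(5)/5 , 16, 74*sqrt( 11)/11 ] 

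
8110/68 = 119 + 9/34= 119.26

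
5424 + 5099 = 10523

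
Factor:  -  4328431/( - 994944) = 2^(  -  7)*  3^(-1) *97^1*2591^ ( - 1)*44623^1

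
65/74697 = 65/74697 = 0.00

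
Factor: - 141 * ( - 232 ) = 2^3*3^1*29^1* 47^1 = 32712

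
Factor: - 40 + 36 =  - 2^2 = - 4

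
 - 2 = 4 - 6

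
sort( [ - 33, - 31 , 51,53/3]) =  [-33,-31,53/3,51]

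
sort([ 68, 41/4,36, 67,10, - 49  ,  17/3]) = [-49, 17/3, 10,41/4,36  ,  67, 68]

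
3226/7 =3226/7 = 460.86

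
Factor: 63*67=3^2*7^1*67^1 = 4221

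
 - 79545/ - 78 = 26515/26 = 1019.81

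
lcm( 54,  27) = 54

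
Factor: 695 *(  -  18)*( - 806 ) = 10083060  =  2^2*3^2*5^1*13^1*31^1*139^1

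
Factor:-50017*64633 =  - 3232748761 = - 11^1*4547^1  *64633^1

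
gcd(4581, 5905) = 1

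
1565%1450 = 115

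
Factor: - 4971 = -3^1*1657^1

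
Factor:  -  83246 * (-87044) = 7246064824 = 2^3*47^1*107^1 * 389^1*463^1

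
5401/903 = 5401/903 = 5.98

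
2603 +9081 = 11684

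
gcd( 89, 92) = 1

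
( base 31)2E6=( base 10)2362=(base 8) 4472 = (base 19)6a6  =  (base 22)4J8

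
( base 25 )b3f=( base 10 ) 6965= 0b1101100110101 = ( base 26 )a7n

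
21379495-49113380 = - 27733885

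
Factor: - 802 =- 2^1 * 401^1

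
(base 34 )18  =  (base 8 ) 52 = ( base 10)42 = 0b101010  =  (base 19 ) 24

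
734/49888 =367/24944 = 0.01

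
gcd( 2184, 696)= 24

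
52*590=30680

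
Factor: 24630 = 2^1*3^1*5^1 * 821^1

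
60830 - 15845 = 44985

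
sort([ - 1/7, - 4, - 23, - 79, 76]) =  [ - 79, - 23, - 4, - 1/7, 76]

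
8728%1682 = 318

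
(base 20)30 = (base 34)1q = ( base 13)48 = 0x3c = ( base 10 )60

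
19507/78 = 19507/78 = 250.09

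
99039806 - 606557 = 98433249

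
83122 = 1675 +81447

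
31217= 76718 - 45501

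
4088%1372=1344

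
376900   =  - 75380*( - 5)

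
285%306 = 285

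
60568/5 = 60568/5 = 12113.60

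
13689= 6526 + 7163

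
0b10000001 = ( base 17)7A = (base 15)89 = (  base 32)41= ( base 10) 129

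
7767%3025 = 1717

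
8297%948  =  713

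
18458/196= 9229/98 = 94.17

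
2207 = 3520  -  1313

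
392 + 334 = 726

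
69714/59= 69714/59 = 1181.59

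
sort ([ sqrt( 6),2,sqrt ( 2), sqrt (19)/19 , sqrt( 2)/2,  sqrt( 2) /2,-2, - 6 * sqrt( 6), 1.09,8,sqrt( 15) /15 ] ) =[-6*sqrt(6), - 2,sqrt(19)/19,sqrt( 15)/15,sqrt( 2 )/2,sqrt( 2) /2,1.09, sqrt( 2), 2, sqrt( 6), 8 ]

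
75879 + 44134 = 120013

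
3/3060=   1/1020 = 0.00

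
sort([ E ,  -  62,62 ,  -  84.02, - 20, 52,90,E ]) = [ - 84.02, - 62, - 20,E , E,52,62, 90 ]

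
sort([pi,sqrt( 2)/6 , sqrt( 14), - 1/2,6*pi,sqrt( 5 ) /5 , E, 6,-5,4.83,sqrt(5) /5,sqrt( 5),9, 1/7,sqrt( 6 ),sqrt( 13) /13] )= [- 5, -1/2,1/7,sqrt( 2)/6,sqrt (13)/13,sqrt( 5)/5, sqrt( 5)/5,sqrt( 5),sqrt( 6), E,pi,sqrt (14 ),  4.83, 6, 9, 6*pi]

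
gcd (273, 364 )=91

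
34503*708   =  24428124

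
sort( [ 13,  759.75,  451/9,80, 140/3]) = [ 13,140/3,451/9,80, 759.75]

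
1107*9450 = 10461150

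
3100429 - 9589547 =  - 6489118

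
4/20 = 1/5 = 0.20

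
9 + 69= 78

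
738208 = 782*944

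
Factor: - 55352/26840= - 629/305= - 5^ (-1)*17^1 * 37^1 * 61^( - 1 )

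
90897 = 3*30299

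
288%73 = 69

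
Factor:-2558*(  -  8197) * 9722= 203850176572 = 2^2*7^1*1171^1*1279^1*4861^1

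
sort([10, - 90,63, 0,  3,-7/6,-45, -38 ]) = [ - 90,-45, - 38,-7/6,0, 3,10, 63] 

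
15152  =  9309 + 5843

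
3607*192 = 692544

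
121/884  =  121/884 = 0.14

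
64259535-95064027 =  - 30804492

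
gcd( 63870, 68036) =2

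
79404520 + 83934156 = 163338676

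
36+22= 58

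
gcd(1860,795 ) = 15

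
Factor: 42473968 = 2^4*19^1*31^1*4507^1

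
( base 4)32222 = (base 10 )938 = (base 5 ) 12223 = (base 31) u8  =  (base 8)1652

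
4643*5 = 23215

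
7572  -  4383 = 3189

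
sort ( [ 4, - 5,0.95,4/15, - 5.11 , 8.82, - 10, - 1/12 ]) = [ - 10, - 5.11,-5, - 1/12 , 4/15,0.95,4 , 8.82]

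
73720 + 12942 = 86662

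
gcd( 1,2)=1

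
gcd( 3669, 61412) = 1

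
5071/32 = 5071/32  =  158.47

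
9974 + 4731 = 14705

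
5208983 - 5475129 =-266146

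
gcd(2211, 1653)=3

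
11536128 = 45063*256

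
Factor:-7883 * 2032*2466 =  - 39501019296 = - 2^5*  3^2 * 127^1 * 137^1*7883^1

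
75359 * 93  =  7008387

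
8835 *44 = 388740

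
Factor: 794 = 2^1 * 397^1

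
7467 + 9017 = 16484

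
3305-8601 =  - 5296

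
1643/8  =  205+3/8 = 205.38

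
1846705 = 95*19439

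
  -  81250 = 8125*( - 10) 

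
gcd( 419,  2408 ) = 1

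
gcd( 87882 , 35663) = 1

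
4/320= 1/80 = 0.01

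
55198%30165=25033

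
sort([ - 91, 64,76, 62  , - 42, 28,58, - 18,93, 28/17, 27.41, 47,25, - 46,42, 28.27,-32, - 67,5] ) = [ - 91, - 67, - 46, - 42, - 32, - 18, 28/17 , 5, 25,  27.41, 28, 28.27, 42, 47,58, 62,64,76,93]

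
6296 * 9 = 56664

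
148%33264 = 148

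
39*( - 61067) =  - 2381613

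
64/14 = 4+4/7 = 4.57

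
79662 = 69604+10058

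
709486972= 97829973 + 611656999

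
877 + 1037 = 1914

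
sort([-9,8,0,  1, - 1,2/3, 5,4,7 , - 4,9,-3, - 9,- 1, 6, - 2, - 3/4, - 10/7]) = [ -9,-9,  -  4, - 3,  -  2,-10/7, - 1, - 1 , - 3/4,0, 2/3,1 , 4,5,6,  7,8,9] 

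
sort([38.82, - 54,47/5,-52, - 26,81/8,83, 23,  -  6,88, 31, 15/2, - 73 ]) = [- 73,-54,  -  52, - 26, - 6, 15/2, 47/5, 81/8,23,  31,38.82  ,  83, 88 ]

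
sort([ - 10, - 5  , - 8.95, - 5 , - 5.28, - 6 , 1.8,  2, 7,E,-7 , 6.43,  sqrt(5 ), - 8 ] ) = [ - 10, - 8.95,-8, - 7,-6 ,-5.28, - 5,-5,1.8 , 2,sqrt(5), E,6.43 , 7 ]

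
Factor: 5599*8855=49579145 = 5^1  *7^1*11^2 *23^1 * 509^1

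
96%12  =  0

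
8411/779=8411/779 = 10.80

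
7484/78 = 3742/39 = 95.95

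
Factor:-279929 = -13^1*61^1*353^1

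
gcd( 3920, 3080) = 280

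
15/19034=15/19034 = 0.00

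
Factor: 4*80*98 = 2^7 * 5^1*7^2 = 31360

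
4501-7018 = -2517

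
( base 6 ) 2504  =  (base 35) HL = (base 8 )1150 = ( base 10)616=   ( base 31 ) jr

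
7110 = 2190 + 4920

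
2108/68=31 = 31.00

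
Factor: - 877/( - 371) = 7^ ( - 1 )*53^(-1)*877^1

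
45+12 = 57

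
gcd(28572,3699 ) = 3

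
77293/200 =386 + 93/200  =  386.46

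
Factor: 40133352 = 2^3*3^1*7^2*34127^1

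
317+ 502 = 819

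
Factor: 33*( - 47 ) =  - 1551 =-  3^1*11^1*47^1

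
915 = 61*15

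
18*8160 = 146880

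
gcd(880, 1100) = 220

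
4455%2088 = 279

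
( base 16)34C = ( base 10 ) 844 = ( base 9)1137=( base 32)qc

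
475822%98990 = 79862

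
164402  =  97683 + 66719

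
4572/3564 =1 + 28/99 = 1.28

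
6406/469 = 13+309/469 =13.66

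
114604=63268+51336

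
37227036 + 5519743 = 42746779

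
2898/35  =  414/5 = 82.80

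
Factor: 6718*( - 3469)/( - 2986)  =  11652371/1493  =  1493^( - 1 )*3359^1*3469^1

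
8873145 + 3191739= 12064884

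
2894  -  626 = 2268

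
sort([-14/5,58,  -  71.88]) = [ - 71.88,  -  14/5,  58 ] 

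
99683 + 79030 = 178713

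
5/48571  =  5/48571  =  0.00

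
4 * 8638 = 34552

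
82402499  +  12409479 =94811978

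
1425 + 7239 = 8664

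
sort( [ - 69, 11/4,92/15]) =[ - 69,11/4 , 92/15 ]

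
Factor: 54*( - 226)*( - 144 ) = 2^6*3^5*113^1 =1757376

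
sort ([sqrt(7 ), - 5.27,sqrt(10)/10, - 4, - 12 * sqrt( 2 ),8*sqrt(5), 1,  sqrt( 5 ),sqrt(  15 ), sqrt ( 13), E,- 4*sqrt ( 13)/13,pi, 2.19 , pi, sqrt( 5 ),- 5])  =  [ - 12*sqrt(2), - 5.27, - 5, - 4, - 4*sqrt(13) /13, sqrt( 10) /10,1, 2.19,sqrt ( 5) , sqrt ( 5),sqrt(7),E,pi, pi,sqrt(13), sqrt(15 ) , 8*sqrt(5) ]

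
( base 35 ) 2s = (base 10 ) 98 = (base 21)4E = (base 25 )3n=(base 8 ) 142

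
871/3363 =871/3363 = 0.26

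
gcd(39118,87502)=2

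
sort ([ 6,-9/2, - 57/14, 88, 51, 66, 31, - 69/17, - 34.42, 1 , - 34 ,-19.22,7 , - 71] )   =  [ - 71, - 34.42,- 34, - 19.22, - 9/2, - 57/14, - 69/17,1,6, 7, 31, 51, 66,  88 ] 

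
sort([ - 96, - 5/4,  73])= [ - 96, - 5/4,  73 ] 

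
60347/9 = 6705 + 2/9 = 6705.22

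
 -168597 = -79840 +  - 88757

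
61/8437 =61/8437 = 0.01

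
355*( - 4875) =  - 1730625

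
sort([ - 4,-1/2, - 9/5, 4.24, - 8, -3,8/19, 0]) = [ -8, - 4, - 3, - 9/5, - 1/2,  0, 8/19, 4.24 ]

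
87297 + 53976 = 141273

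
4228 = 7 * 604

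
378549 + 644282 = 1022831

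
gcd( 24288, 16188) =12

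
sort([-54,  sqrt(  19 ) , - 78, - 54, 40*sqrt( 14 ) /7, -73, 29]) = [ - 78, - 73, - 54,-54,sqrt (19 ), 40 * sqrt(14) /7, 29] 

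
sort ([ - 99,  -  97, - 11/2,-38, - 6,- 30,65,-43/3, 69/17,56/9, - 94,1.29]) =[-99,-97, - 94, - 38, - 30, - 43/3 , -6,-11/2,1.29,69/17,56/9,65 ] 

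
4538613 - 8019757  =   - 3481144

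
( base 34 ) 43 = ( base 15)94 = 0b10001011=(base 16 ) 8B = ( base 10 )139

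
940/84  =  235/21= 11.19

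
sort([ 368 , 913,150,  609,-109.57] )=[-109.57 , 150,368, 609, 913] 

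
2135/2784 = 2135/2784 = 0.77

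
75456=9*8384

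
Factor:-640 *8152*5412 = - 2^12*3^1 * 5^1*11^1*41^1 * 1019^1 = - 28235919360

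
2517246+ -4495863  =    -  1978617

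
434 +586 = 1020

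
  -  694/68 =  - 347/34 = - 10.21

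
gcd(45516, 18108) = 12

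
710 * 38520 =27349200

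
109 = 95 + 14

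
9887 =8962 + 925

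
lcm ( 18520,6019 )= 240760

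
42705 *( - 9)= -384345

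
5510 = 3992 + 1518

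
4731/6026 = 4731/6026  =  0.79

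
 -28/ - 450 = 14/225=0.06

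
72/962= 36/481  =  0.07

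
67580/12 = 16895/3=5631.67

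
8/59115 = 8/59115 =0.00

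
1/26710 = 1/26710 = 0.00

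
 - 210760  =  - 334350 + 123590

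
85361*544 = 46436384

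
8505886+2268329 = 10774215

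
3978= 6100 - 2122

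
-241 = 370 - 611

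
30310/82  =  15155/41 = 369.63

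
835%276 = 7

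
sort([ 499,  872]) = [499, 872]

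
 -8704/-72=120+8/9 = 120.89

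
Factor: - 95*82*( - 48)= 2^5*3^1*5^1*19^1 * 41^1 =373920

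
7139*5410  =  38621990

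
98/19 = 98/19 = 5.16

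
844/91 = 844/91 = 9.27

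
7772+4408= 12180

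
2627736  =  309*8504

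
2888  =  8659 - 5771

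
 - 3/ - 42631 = 3/42631=0.00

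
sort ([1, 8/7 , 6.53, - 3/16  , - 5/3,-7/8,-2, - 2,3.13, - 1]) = [ - 2,-2, - 5/3,-1, - 7/8, - 3/16, 1, 8/7,  3.13,6.53]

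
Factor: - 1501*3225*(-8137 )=39388979325 = 3^1*5^2*19^1* 43^1 * 79^2*103^1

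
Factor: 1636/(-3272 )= - 2^ ( - 1) = - 1/2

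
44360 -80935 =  - 36575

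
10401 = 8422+1979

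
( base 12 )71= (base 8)125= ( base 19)49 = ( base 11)78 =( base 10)85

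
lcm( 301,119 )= 5117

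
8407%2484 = 955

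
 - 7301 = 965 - 8266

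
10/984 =5/492 = 0.01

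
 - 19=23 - 42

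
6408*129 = 826632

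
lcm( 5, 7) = 35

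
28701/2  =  28701/2 = 14350.50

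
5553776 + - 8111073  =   - 2557297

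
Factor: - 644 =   -  2^2*7^1*23^1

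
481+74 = 555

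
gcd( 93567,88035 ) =3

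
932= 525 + 407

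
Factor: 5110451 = 47^1*227^1*479^1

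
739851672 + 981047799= 1720899471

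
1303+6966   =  8269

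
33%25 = 8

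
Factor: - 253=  -11^1*23^1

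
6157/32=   192 + 13/32 = 192.41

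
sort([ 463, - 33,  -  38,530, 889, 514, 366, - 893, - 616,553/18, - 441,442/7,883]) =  [ - 893, - 616, - 441, - 38 , - 33,  553/18, 442/7,366,463,514,530,883,889 ] 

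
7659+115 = 7774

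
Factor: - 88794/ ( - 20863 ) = 2^1*3^2*31^( - 1)*673^( -1)*4933^1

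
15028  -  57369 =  - 42341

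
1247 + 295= 1542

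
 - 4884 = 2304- 7188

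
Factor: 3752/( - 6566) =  - 4/7 =-2^2*7^( - 1)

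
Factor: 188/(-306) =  - 94/153 = - 2^1*3^( - 2)*17^( - 1 )*47^1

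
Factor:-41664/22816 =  - 2^1*3^1*7^1*23^( - 1 ) = - 42/23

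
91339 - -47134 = 138473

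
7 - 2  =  5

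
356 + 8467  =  8823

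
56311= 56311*1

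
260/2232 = 65/558 = 0.12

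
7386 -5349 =2037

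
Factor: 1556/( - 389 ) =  - 2^2= - 4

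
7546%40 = 26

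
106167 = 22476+83691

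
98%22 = 10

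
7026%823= 442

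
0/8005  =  0 = 0.00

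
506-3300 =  - 2794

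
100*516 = 51600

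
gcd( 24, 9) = 3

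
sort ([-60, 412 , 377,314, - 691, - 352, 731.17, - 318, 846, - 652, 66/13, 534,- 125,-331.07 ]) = [ - 691, - 652, - 352, - 331.07,-318, - 125, -60,  66/13,314, 377, 412,  534, 731.17, 846 ]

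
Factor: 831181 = 13^1*17^1 * 3761^1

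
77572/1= 77572  =  77572.00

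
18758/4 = 4689 + 1/2 = 4689.50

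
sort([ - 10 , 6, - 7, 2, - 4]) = [ - 10,-7, - 4,2, 6] 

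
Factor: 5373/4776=2^( - 3 )*3^2=9/8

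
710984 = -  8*( -88873 )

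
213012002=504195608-291183606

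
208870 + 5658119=5866989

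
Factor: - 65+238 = 173 = 173^1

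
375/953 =375/953 = 0.39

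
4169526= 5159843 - 990317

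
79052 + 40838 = 119890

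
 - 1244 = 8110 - 9354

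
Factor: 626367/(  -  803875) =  - 3^1*5^( - 3 )*7^2*59^(-1)*109^( - 1)*4261^1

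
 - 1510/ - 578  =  2 + 177/289 = 2.61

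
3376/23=3376/23 = 146.78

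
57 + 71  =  128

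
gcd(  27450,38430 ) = 5490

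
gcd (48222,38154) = 6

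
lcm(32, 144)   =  288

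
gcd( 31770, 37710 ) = 90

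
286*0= 0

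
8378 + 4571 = 12949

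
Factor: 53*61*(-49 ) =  - 7^2*53^1*61^1= -  158417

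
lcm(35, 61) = 2135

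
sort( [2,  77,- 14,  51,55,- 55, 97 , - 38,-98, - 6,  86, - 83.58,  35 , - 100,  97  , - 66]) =[ - 100, - 98,  -  83.58, - 66 ,-55, - 38, - 14,-6,2,35, 51,55, 77 , 86,  97,  97]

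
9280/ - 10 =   -  928/1 = - 928.00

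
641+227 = 868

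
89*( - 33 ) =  - 2937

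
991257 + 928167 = 1919424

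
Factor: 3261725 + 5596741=2^1*3^2*37^1*47^1 *283^1 = 8858466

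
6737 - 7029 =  -292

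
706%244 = 218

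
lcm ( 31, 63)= 1953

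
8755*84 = 735420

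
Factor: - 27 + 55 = 2^2*7^1=28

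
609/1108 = 609/1108 = 0.55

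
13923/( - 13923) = - 1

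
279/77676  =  93/25892 = 0.00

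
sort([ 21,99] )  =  [ 21,99] 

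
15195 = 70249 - 55054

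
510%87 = 75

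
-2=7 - 9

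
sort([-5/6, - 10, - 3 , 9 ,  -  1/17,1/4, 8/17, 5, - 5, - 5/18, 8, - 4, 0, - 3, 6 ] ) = [ -10, - 5,-4,  -  3,-3,-5/6, - 5/18, -1/17, 0, 1/4, 8/17, 5, 6, 8, 9] 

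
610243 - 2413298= - 1803055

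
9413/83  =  113 + 34/83 = 113.41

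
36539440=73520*497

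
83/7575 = 83/7575 = 0.01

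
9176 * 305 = 2798680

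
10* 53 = 530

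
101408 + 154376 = 255784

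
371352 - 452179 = - 80827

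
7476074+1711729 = 9187803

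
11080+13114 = 24194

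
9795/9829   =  9795/9829 = 1.00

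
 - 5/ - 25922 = 5/25922 = 0.00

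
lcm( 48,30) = 240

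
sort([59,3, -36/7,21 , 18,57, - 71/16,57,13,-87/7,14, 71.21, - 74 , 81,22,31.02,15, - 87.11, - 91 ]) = [ - 91, - 87.11 , - 74,-87/7, - 36/7,-71/16,  3,13, 14, 15, 18 , 21,22 , 31.02,57, 57,  59,  71.21,81 ] 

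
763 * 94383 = 72014229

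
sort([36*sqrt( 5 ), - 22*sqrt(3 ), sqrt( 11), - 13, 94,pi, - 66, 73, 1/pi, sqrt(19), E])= [ - 66, - 22*sqrt(3), - 13,1/pi,  E, pi,sqrt (11 ) , sqrt ( 19),  73 , 36*sqrt( 5), 94 ] 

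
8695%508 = 59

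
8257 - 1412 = 6845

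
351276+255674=606950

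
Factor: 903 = 3^1*7^1*43^1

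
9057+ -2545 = 6512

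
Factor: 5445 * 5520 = 30056400 = 2^4*3^3*5^2*11^2*23^1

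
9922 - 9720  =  202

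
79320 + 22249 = 101569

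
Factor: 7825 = 5^2*313^1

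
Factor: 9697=9697^1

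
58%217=58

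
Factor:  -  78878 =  - 2^1*39439^1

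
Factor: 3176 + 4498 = 2^1*3^1 * 1279^1 = 7674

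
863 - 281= 582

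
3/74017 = 3/74017 = 0.00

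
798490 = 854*935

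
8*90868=726944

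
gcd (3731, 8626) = 1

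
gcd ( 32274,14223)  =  33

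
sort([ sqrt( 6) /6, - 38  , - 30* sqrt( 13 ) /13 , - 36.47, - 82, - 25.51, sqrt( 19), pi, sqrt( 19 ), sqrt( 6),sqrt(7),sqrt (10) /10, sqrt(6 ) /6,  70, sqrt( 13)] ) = [ - 82, - 38, - 36.47, - 25.51, - 30*sqrt( 13)/13, sqrt( 10) /10,sqrt( 6) /6, sqrt( 6 ) /6,sqrt( 6), sqrt( 7),pi, sqrt( 13 ), sqrt (19),sqrt( 19), 70 ]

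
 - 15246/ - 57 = 5082/19 =267.47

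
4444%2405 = 2039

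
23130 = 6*3855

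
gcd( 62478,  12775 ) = 1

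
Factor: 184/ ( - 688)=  - 2^ (- 1)*23^1*43^ ( - 1 )  =  - 23/86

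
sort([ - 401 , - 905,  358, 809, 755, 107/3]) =[ - 905 , - 401,107/3, 358,  755,809 ] 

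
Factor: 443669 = 19^2*1229^1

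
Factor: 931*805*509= 5^1*7^3*19^1 * 23^1*509^1= 381472595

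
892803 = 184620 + 708183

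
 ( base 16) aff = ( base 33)2JA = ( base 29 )3A2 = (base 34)2er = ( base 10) 2815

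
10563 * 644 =6802572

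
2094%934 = 226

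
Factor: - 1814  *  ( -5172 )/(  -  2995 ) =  - 9382008/2995=-  2^3*3^1*5^(  -  1)*431^1*599^ ( - 1)*907^1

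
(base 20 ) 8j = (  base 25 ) 74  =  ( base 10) 179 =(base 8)263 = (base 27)6h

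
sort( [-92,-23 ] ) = [ - 92,  -  23] 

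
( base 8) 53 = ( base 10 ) 43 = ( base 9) 47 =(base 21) 21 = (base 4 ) 223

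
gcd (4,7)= 1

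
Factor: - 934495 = - 5^1* 31^1*6029^1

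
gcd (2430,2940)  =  30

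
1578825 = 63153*25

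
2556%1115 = 326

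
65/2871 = 65/2871 =0.02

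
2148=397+1751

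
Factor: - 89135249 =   -  7^1*647^1*19681^1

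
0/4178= 0 = 0.00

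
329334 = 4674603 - 4345269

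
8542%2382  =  1396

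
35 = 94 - 59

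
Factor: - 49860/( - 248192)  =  45/224 =2^( - 5 )*3^2*5^1*7^ ( - 1 ) 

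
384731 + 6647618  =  7032349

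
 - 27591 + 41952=14361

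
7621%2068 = 1417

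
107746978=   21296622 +86450356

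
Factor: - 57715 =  - 5^1 * 7^1*17^1*97^1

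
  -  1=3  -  4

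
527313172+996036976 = 1523350148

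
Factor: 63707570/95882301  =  2^1*3^ (-2 )*5^1*19^1 *61^( - 1)*331^1*1013^1 * 174649^(- 1 )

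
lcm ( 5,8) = 40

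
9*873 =7857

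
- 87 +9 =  - 78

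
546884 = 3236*169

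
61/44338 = 61/44338 = 0.00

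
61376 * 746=45786496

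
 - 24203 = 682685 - 706888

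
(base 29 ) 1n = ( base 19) 2e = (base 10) 52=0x34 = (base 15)37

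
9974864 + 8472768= 18447632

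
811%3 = 1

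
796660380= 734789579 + 61870801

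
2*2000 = 4000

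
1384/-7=  -  198 + 2/7 = -  197.71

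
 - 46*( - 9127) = 419842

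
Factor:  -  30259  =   - 30259^1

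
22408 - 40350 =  - 17942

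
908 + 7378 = 8286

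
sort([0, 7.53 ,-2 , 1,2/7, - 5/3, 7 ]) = [ - 2 ,-5/3, 0, 2/7, 1, 7, 7.53 ] 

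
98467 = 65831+32636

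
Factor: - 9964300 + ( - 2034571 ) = - 11998871 = -137^1*87583^1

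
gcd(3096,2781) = 9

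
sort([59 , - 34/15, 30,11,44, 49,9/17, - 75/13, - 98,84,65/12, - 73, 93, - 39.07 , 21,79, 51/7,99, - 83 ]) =[-98, - 83, - 73 , -39.07,-75/13, - 34/15, 9/17,65/12,  51/7, 11, 21,30,44,49,59,79,  84,93,99]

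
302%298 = 4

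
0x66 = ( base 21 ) 4I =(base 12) 86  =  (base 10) 102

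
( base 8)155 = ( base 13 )85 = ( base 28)3P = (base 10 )109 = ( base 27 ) 41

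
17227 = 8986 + 8241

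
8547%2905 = 2737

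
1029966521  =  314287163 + 715679358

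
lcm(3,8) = 24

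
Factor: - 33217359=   -  3^1*7^1 * 23^1 * 97^1 * 709^1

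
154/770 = 1/5= 0.20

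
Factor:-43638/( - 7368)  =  7273/1228 = 2^( - 2 )*7^1  *307^(-1) * 1039^1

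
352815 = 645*547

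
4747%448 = 267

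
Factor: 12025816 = 2^3*11^1*136657^1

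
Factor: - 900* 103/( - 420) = 1545/7 = 3^1*  5^1*7^( - 1)* 103^1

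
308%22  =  0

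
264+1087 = 1351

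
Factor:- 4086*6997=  -28589742  =  - 2^1*3^2*227^1*6997^1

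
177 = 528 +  - 351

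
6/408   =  1/68 = 0.01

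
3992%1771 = 450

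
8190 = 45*182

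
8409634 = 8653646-244012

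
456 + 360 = 816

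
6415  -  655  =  5760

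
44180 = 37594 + 6586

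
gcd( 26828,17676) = 4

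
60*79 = 4740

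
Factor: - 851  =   - 23^1*37^1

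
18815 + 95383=114198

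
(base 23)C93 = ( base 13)2CA6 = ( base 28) 8a6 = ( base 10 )6558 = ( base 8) 14636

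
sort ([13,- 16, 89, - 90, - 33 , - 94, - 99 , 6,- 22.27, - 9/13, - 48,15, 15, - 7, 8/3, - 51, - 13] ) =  [ - 99, - 94, - 90,-51, - 48, - 33, - 22.27, - 16 , - 13,-7, -9/13, 8/3, 6, 13,15, 15, 89 ] 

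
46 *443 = 20378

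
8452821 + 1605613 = 10058434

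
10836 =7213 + 3623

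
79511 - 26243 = 53268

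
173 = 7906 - 7733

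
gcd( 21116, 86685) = 1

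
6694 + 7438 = 14132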